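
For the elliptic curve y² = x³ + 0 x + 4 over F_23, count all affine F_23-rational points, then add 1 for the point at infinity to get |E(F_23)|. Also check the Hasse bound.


Affine points = {(0, 2), (0, 21), (2, 9), (2, 14), (3, 10), (3, 13), (6, 6), (6, 17), (7, 5), (7, 18), (11, 1), (11, 22), (13, 4), (13, 19), (16, 11), (16, 12), (17, 8), (17, 15), (19, 3), (19, 20), (20, 0), (22, 7), (22, 16)}; affine count = 23; |E(F_23)| = 24.

Discriminant check: Δ ∝ 4a³ + 27b² = 4·0³ + 27·4² = 4·0 + 27·16 ≡ 18 (mod 23). Nonzero ⇒ E is nonsingular.
For each x ∈ F_23, compute rhs = x³ + 0·x + 4 mod 23, then count y ∈ F_23 with y² ≡ rhs.
  x = 0: rhs = 4, matching y values: 2, 21 (2 points).
  x = 1: rhs = 5, matching y values: none (0 points).
  x = 2: rhs = 12, matching y values: 9, 14 (2 points).
  x = 3: rhs = 8, matching y values: 10, 13 (2 points).
  x = 4: rhs = 22, matching y values: none (0 points).
  x = 5: rhs = 14, matching y values: none (0 points).
  x = 6: rhs = 13, matching y values: 6, 17 (2 points).
  x = 7: rhs = 2, matching y values: 5, 18 (2 points).
  x = 8: rhs = 10, matching y values: none (0 points).
  x = 9: rhs = 20, matching y values: none (0 points).
  x = 10: rhs = 15, matching y values: none (0 points).
  x = 11: rhs = 1, matching y values: 1, 22 (2 points).
  x = 12: rhs = 7, matching y values: none (0 points).
  x = 13: rhs = 16, matching y values: 4, 19 (2 points).
  x = 14: rhs = 11, matching y values: none (0 points).
  x = 15: rhs = 21, matching y values: none (0 points).
  x = 16: rhs = 6, matching y values: 11, 12 (2 points).
  x = 17: rhs = 18, matching y values: 8, 15 (2 points).
  x = 18: rhs = 17, matching y values: none (0 points).
  x = 19: rhs = 9, matching y values: 3, 20 (2 points).
  x = 20: rhs = 0, matching y values: 0 (1 points).
  x = 21: rhs = 19, matching y values: none (0 points).
  x = 22: rhs = 3, matching y values: 7, 16 (2 points).
Total affine count: 23.
Full point count |E(F_23)| = 23 + 1 = 24.
Hasse bound: |24 − (23+1)| = |0| = 0 ≤ 2√23 ≈ 9.5917 ✓.


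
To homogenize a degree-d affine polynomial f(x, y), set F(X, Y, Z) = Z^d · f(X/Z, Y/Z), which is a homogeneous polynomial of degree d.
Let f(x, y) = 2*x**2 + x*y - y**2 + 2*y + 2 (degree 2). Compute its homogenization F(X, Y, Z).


F(X, Y, Z) = 2*X**2 + X*Y - Y**2 + 2*Y*Z + 2*Z**2

deg(f) = 2.
Substitute x = X/Z, y = Y/Z into f, then multiply by Z^2.
  monomial 2·x^2·y^0 ↦ 2·X^2·Y^0·Z^0.
  monomial 1·x^1·y^1 ↦ 1·X^1·Y^1·Z^0.
  monomial -1·x^0·y^2 ↦ -1·X^0·Y^2·Z^0.
  monomial 2·x^0·y^1 ↦ 2·X^0·Y^1·Z^1.
  monomial 2·x^0·y^0 ↦ 2·X^0·Y^0·Z^2.
Collecting: F(X, Y, Z) = 2*X**2 + X*Y - Y**2 + 2*Y*Z + 2*Z**2.


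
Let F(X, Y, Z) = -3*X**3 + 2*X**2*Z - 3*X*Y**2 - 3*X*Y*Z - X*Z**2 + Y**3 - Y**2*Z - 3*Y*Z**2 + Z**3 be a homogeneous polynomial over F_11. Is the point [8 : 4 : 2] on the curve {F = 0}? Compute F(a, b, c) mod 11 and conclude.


F(8,4,2) ≡ 7 (mod 11); P is NOT on the curve.

Evaluate F(8, 4, 2) term-by-term (mod 11).
  -3*X**3 ↦ -3·512·1·1 = -1536
  2*X**2*Z ↦ 2·64·1·2 = 256
  -3*X*Y**2 ↦ -3·8·16·1 = -384
  -3*X*Y*Z ↦ -3·8·4·2 = -192
  -X*Z**2 ↦ -1·8·1·4 = -32
  Y**3 ↦ 1·1·64·1 = 64
  -Y**2*Z ↦ -1·1·16·2 = -32
  -3*Y*Z**2 ↦ -3·1·4·4 = -48
  Z**3 ↦ 1·1·1·8 = 8
Sum: F(8, 4, 2) = (-1536) + (256) + (-384) + (-192) + (-32) + (64) + (-32) + (-48) + (8) = -1896.
Reducing mod 11: -1896 ≡ 7 (mod 11).
Since F(a, b, c) ≡ 7 ≠ 0 (mod 11), P does NOT lie on the curve.


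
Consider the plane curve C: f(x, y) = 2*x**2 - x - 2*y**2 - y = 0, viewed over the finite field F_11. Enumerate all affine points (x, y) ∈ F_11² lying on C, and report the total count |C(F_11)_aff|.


Affine F_11-points: {(0, 0), (0, 5), (1, 6), (1, 10), (2, 7), (2, 9), (3, 8), (4, 7), (4, 9), (5, 6), (5, 10), (6, 0), (6, 5), (7, 1), (7, 4), (8, 2), (8, 3), (9, 2), (9, 3), (10, 1), (10, 4)}; count = 21.

For each of the 121 pairs (x, y) ∈ F_11², evaluate f(x, y) mod 11. Record the zeros.
  x = 0: [0↦0, 1↦8, 2↦1, 3↦1, 4↦8, 5↦0, 6↦10, 7↦5, 8↦7, 9↦5, 10↦10]  zeros at y ∈ {0, 5}
  x = 1: [0↦1, 1↦9, 2↦2, 3↦2, 4↦9, 5↦1, 6↦0, 7↦6, 8↦8, 9↦6, 10↦0]  zeros at y ∈ {6, 10}
  x = 2: [0↦6, 1↦3, 2↦7, 3↦7, 4↦3, 5↦6, 6↦5, 7↦0, 8↦2, 9↦0, 10↦5]  zeros at y ∈ {7, 9}
  x = 3: [0↦4, 1↦1, 2↦5, 3↦5, 4↦1, 5↦4, 6↦3, 7↦9, 8↦0, 9↦9, 10↦3]  zeros at y ∈ {8}
  x = 4: [0↦6, 1↦3, 2↦7, 3↦7, 4↦3, 5↦6, 6↦5, 7↦0, 8↦2, 9↦0, 10↦5]  zeros at y ∈ {7, 9}
  x = 5: [0↦1, 1↦9, 2↦2, 3↦2, 4↦9, 5↦1, 6↦0, 7↦6, 8↦8, 9↦6, 10↦0]  zeros at y ∈ {6, 10}
  x = 6: [0↦0, 1↦8, 2↦1, 3↦1, 4↦8, 5↦0, 6↦10, 7↦5, 8↦7, 9↦5, 10↦10]  zeros at y ∈ {0, 5}
  x = 7: [0↦3, 1↦0, 2↦4, 3↦4, 4↦0, 5↦3, 6↦2, 7↦8, 8↦10, 9↦8, 10↦2]  zeros at y ∈ {1, 4}
  x = 8: [0↦10, 1↦7, 2↦0, 3↦0, 4↦7, 5↦10, 6↦9, 7↦4, 8↦6, 9↦4, 10↦9]  zeros at y ∈ {2, 3}
  x = 9: [0↦10, 1↦7, 2↦0, 3↦0, 4↦7, 5↦10, 6↦9, 7↦4, 8↦6, 9↦4, 10↦9]  zeros at y ∈ {2, 3}
  x = 10: [0↦3, 1↦0, 2↦4, 3↦4, 4↦0, 5↦3, 6↦2, 7↦8, 8↦10, 9↦8, 10↦2]  zeros at y ∈ {1, 4}
Collecting zeros: affine points = {(0, 0), (0, 5), (1, 6), (1, 10), (2, 7), (2, 9), (3, 8), (4, 7), (4, 9), (5, 6), (5, 10), (6, 0), (6, 5), (7, 1), (7, 4), (8, 2), (8, 3), (9, 2), (9, 3), (10, 1), (10, 4)}.
Total count |C(F_11)_aff| = 21.


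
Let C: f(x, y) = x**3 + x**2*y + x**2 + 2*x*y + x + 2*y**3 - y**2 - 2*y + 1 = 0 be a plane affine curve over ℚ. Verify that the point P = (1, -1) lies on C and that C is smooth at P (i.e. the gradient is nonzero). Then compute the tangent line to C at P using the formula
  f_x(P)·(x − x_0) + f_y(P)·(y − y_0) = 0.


Tangent line at P: 2*x + 9*y + 7 = 0.

Step 1: f(1, -1) = 0, so P lies on C.
Step 2: partial derivatives
  f_x(x, y) = 3*x**2 + 2*x*y + 2*x + 2*y + 1, f_y(x, y) = x**2 + 2*x + 6*y**2 - 2*y - 2.
  f_x(P) = 2, f_y(P) = 9 (gradient nonzero, so P is smooth).
Step 3: tangent line at P: 2·(x − 1) + 9·(y − -1) = 0.
Expanding: 2*x + 9*y + 7 = 0.


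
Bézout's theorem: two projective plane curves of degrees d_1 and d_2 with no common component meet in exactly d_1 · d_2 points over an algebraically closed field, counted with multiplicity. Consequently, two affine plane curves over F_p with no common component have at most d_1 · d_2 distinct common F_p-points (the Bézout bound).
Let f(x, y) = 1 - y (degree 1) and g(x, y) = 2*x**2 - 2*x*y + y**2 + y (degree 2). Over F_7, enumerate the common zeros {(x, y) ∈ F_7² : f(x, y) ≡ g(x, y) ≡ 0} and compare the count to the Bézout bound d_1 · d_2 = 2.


Common zeros: {(3, 1), (5, 1)}; count = 2; Bézout bound = 2.

deg(f) = 1, deg(g) = 2, so Bézout bound = 2.
Scan x ∈ F_7. For each x, list the y ∈ F_7 with f(x, y) ≡ 0 and those with g(x, y) ≡ 0 (mod 7); the common zeros in that column are the intersection.
  x = 0: f ≡ 0 at y ∈ {1}; g ≡ 0 at y ∈ {0, 6}; common: ∅.
  x = 1: f ≡ 0 at y ∈ {1}; g ≡ 0 at y ∈ {4}; common: ∅.
  x = 2: f ≡ 0 at y ∈ {1}; g ≡ 0 at y ∈ ∅; common: ∅.
  x = 3: f ≡ 0 at y ∈ {1}; g ≡ 0 at y ∈ {1, 4}; common: {1}.
  x = 4: f ≡ 0 at y ∈ {1}; g ≡ 0 at y ∈ ∅; common: ∅.
  x = 5: f ≡ 0 at y ∈ {1}; g ≡ 0 at y ∈ {1}; common: {1}.
  x = 6: f ≡ 0 at y ∈ {1}; g ≡ 0 at y ∈ {5, 6}; common: ∅.
Collecting: common zeros = {(3, 1), (5, 1)}, so the count is 2.
Comparison with the Bézout bound: 2 ≤ 2 = deg(f)·deg(g), as expected for curves with no common component (the bound is attained).


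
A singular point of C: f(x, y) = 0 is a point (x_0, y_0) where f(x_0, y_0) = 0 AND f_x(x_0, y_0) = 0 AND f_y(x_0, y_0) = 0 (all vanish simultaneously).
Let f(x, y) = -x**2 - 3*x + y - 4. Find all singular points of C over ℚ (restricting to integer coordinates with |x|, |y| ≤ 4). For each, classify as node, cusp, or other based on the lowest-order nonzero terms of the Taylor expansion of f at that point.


No singular points in the scanned grid; C is smooth there.

Compute partial derivatives:
  f_x = -2*x - 3.
  f_y = 1.
f_y = 1 is a nonzero constant, so f_y never vanishes: no point (x, y) can satisfy f = f_x = f_y = 0. In particular no (x, y) ∈ {−4, ..., 4}² is singular; the curve is smooth.


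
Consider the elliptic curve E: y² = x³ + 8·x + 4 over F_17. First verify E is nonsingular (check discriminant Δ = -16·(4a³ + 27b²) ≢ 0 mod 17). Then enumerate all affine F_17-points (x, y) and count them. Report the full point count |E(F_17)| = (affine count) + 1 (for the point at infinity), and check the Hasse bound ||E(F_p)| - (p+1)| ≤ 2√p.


Affine points = {(0, 2), (0, 15), (1, 8), (1, 9), (3, 2), (3, 15), (4, 7), (4, 10), (5, 4), (5, 13), (6, 8), (6, 9), (8, 6), (8, 11), (10, 8), (10, 9), (12, 3), (12, 14), (14, 2), (14, 15)}; affine count = 20; |E(F_17)| = 21.

Discriminant check: Δ ∝ 4a³ + 27b² = 4·8³ + 27·4² = 4·512 + 27·16 ≡ 15 (mod 17). Nonzero ⇒ E is nonsingular.
For each x ∈ F_17, compute rhs = x³ + 8·x + 4 mod 17, then count y ∈ F_17 with y² ≡ rhs.
  x = 0: rhs = 4, matching y values: 2, 15 (2 points).
  x = 1: rhs = 13, matching y values: 8, 9 (2 points).
  x = 2: rhs = 11, matching y values: none (0 points).
  x = 3: rhs = 4, matching y values: 2, 15 (2 points).
  x = 4: rhs = 15, matching y values: 7, 10 (2 points).
  x = 5: rhs = 16, matching y values: 4, 13 (2 points).
  x = 6: rhs = 13, matching y values: 8, 9 (2 points).
  x = 7: rhs = 12, matching y values: none (0 points).
  x = 8: rhs = 2, matching y values: 6, 11 (2 points).
  x = 9: rhs = 6, matching y values: none (0 points).
  x = 10: rhs = 13, matching y values: 8, 9 (2 points).
  x = 11: rhs = 12, matching y values: none (0 points).
  x = 12: rhs = 9, matching y values: 3, 14 (2 points).
  x = 13: rhs = 10, matching y values: none (0 points).
  x = 14: rhs = 4, matching y values: 2, 15 (2 points).
  x = 15: rhs = 14, matching y values: none (0 points).
  x = 16: rhs = 12, matching y values: none (0 points).
Total affine count: 20.
Full point count |E(F_17)| = 20 + 1 = 21.
Hasse bound: |21 − (17+1)| = |3| = 3 ≤ 2√17 ≈ 8.2462 ✓.


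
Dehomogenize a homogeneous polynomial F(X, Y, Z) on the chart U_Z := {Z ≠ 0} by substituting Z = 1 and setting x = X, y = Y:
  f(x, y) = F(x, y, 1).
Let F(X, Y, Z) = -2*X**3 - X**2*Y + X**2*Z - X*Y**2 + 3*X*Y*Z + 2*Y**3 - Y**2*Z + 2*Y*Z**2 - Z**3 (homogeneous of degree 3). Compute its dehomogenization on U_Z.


f(x, y) = -2*x**3 - x**2*y + x**2 - x*y**2 + 3*x*y + 2*y**3 - y**2 + 2*y - 1

On U_Z we set Z = 1. Each monomial c·X^i·Y^j·Z^k in F becomes c·x^i·y^j·1^k = c·x^i·y^j.
Substituting Z = 1: F(X, Y, 1) = -2*x**3 - x**2*y + x**2 - x*y**2 + 3*x*y + 2*y**3 - y**2 + 2*y - 1.
Note: deg(f) ≤ deg(F) = 3; strict inequality happens when F is divisible by Z (lost terms).


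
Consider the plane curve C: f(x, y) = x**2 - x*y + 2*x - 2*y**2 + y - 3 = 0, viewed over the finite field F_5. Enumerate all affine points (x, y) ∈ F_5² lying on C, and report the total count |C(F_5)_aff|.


Affine F_5-points: {(1, 0), (2, 0), (2, 2), (3, 2)}; count = 4.

For each of the 25 pairs (x, y) ∈ F_5², evaluate f(x, y) mod 5. Record the zeros.
  x = 0: [0↦2, 1↦1, 2↦1, 3↦2, 4↦4]  zeros at y ∈ ∅
  x = 1: [0↦0, 1↦3, 2↦2, 3↦2, 4↦3]  zeros at y ∈ {0}
  x = 2: [0↦0, 1↦2, 2↦0, 3↦4, 4↦4]  zeros at y ∈ {0, 2}
  x = 3: [0↦2, 1↦3, 2↦0, 3↦3, 4↦2]  zeros at y ∈ {2}
  x = 4: [0↦1, 1↦1, 2↦2, 3↦4, 4↦2]  zeros at y ∈ ∅
Collecting zeros: affine points = {(1, 0), (2, 0), (2, 2), (3, 2)}.
Total count |C(F_5)_aff| = 4.


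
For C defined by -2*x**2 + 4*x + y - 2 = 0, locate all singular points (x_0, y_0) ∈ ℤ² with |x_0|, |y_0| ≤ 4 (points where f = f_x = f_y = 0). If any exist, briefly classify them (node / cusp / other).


No singular points in the scanned grid; C is smooth there.

Compute partial derivatives:
  f_x = 4 - 4*x.
  f_y = 1.
f_y = 1 is a nonzero constant, so f_y never vanishes: no point (x, y) can satisfy f = f_x = f_y = 0. In particular no (x, y) ∈ {−4, ..., 4}² is singular; the curve is smooth.


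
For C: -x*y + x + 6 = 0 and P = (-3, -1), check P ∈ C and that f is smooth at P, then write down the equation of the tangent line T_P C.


Tangent line at P: 2*x + 3*y + 9 = 0.

Step 1: f(-3, -1) = 0, so P lies on C.
Step 2: partial derivatives
  f_x(x, y) = 1 - y, f_y(x, y) = -x.
  f_x(P) = 2, f_y(P) = 3 (gradient nonzero, so P is smooth).
Step 3: tangent line at P: 2·(x − -3) + 3·(y − -1) = 0.
Expanding: 2*x + 3*y + 9 = 0.


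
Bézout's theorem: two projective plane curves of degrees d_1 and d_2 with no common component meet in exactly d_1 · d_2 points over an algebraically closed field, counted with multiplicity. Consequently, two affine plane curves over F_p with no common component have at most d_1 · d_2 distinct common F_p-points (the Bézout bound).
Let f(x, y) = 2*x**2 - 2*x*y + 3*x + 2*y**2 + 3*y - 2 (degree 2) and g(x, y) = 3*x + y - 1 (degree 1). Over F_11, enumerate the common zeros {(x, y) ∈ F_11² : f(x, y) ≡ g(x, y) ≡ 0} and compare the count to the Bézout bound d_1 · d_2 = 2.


Common zeros: {(8, 10)}; count = 1; Bézout bound = 2.

deg(f) = 2, deg(g) = 1, so Bézout bound = 2.
Scan x ∈ F_11. For each x, list the y ∈ F_11 with f(x, y) ≡ 0 and those with g(x, y) ≡ 0 (mod 11); the common zeros in that column are the intersection.
  x = 0: f ≡ 0 at y ∈ {6, 9}; g ≡ 0 at y ∈ {1}; common: ∅.
  x = 1: f ≡ 0 at y ∈ ∅; g ≡ 0 at y ∈ {9}; common: ∅.
  x = 2: f ≡ 0 at y ∈ {8, 9}; g ≡ 0 at y ∈ {6}; common: ∅.
  x = 3: f ≡ 0 at y ∈ ∅; g ≡ 0 at y ∈ {3}; common: ∅.
  x = 4: f ≡ 0 at y ∈ ∅; g ≡ 0 at y ∈ {0}; common: ∅.
  x = 5: f ≡ 0 at y ∈ ∅; g ≡ 0 at y ∈ {8}; common: ∅.
  x = 6: f ≡ 0 at y ∈ {0, 10}; g ≡ 0 at y ∈ {5}; common: ∅.
  x = 7: f ≡ 0 at y ∈ ∅; g ≡ 0 at y ∈ {2}; common: ∅.
  x = 8: f ≡ 0 at y ∈ {2, 10}; g ≡ 0 at y ∈ {10}; common: {10}.
  x = 9: f ≡ 0 at y ∈ {0, 2}; g ≡ 0 at y ∈ {7}; common: ∅.
  x = 10: f ≡ 0 at y ∈ {6, 8}; g ≡ 0 at y ∈ {4}; common: ∅.
Collecting: common zeros = {(8, 10)}, so the count is 1.
Comparison with the Bézout bound: 1 ≤ 2 = deg(f)·deg(g), as expected for curves with no common component (the affine F_11-count falls short of the bound because intersections may lie at infinity, over extension fields, or carry multiplicity).


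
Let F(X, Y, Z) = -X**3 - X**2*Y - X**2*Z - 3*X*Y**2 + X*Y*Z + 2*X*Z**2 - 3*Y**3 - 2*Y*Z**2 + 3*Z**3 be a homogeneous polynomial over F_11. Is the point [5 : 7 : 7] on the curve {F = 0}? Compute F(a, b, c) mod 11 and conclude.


F(5,7,7) ≡ 5 (mod 11); P is NOT on the curve.

Evaluate F(5, 7, 7) term-by-term (mod 11).
  -X**3 ↦ -1·125·1·1 = -125
  -X**2*Y ↦ -1·25·7·1 = -175
  -X**2*Z ↦ -1·25·1·7 = -175
  -3*X*Y**2 ↦ -3·5·49·1 = -735
  X*Y*Z ↦ 1·5·7·7 = 245
  2*X*Z**2 ↦ 2·5·1·49 = 490
  -3*Y**3 ↦ -3·1·343·1 = -1029
  -2*Y*Z**2 ↦ -2·1·7·49 = -686
  3*Z**3 ↦ 3·1·1·343 = 1029
Sum: F(5, 7, 7) = (-125) + (-175) + (-175) + (-735) + (245) + (490) + (-1029) + (-686) + (1029) = -1161.
Reducing mod 11: -1161 ≡ 5 (mod 11).
Since F(a, b, c) ≡ 5 ≠ 0 (mod 11), P does NOT lie on the curve.


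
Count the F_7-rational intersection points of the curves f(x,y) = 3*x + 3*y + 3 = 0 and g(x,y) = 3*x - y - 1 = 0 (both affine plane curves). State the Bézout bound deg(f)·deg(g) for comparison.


Common zeros: {(0, 6)}; count = 1; Bézout bound = 1.

deg(f) = 1, deg(g) = 1, so Bézout bound = 1.
Scan x ∈ F_7. For each x, list the y ∈ F_7 with f(x, y) ≡ 0 and those with g(x, y) ≡ 0 (mod 7); the common zeros in that column are the intersection.
  x = 0: f ≡ 0 at y ∈ {6}; g ≡ 0 at y ∈ {6}; common: {6}.
  x = 1: f ≡ 0 at y ∈ {5}; g ≡ 0 at y ∈ {2}; common: ∅.
  x = 2: f ≡ 0 at y ∈ {4}; g ≡ 0 at y ∈ {5}; common: ∅.
  x = 3: f ≡ 0 at y ∈ {3}; g ≡ 0 at y ∈ {1}; common: ∅.
  x = 4: f ≡ 0 at y ∈ {2}; g ≡ 0 at y ∈ {4}; common: ∅.
  x = 5: f ≡ 0 at y ∈ {1}; g ≡ 0 at y ∈ {0}; common: ∅.
  x = 6: f ≡ 0 at y ∈ {0}; g ≡ 0 at y ∈ {3}; common: ∅.
Collecting: common zeros = {(0, 6)}, so the count is 1.
Comparison with the Bézout bound: 1 ≤ 1 = deg(f)·deg(g), as expected for curves with no common component (the bound is attained).


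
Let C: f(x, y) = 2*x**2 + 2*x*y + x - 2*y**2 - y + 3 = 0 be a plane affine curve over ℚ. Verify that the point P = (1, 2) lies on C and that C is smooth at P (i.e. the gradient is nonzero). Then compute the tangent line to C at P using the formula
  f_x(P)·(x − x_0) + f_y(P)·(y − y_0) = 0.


Tangent line at P: 9*x - 7*y + 5 = 0.

Step 1: f(1, 2) = 0, so P lies on C.
Step 2: partial derivatives
  f_x(x, y) = 4*x + 2*y + 1, f_y(x, y) = 2*x - 4*y - 1.
  f_x(P) = 9, f_y(P) = -7 (gradient nonzero, so P is smooth).
Step 3: tangent line at P: 9·(x − 1) + -7·(y − 2) = 0.
Expanding: 9*x - 7*y + 5 = 0.


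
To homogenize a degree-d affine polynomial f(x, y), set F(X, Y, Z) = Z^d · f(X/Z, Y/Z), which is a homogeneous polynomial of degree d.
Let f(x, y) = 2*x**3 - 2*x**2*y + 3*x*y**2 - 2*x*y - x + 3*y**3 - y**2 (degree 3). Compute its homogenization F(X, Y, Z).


F(X, Y, Z) = 2*X**3 - 2*X**2*Y + 3*X*Y**2 - 2*X*Y*Z - X*Z**2 + 3*Y**3 - Y**2*Z

deg(f) = 3.
Substitute x = X/Z, y = Y/Z into f, then multiply by Z^3.
  monomial 2·x^3·y^0 ↦ 2·X^3·Y^0·Z^0.
  monomial -2·x^2·y^1 ↦ -2·X^2·Y^1·Z^0.
  monomial 3·x^1·y^2 ↦ 3·X^1·Y^2·Z^0.
  monomial -2·x^1·y^1 ↦ -2·X^1·Y^1·Z^1.
  monomial -1·x^1·y^0 ↦ -1·X^1·Y^0·Z^2.
  monomial 3·x^0·y^3 ↦ 3·X^0·Y^3·Z^0.
  monomial -1·x^0·y^2 ↦ -1·X^0·Y^2·Z^1.
Collecting: F(X, Y, Z) = 2*X**3 - 2*X**2*Y + 3*X*Y**2 - 2*X*Y*Z - X*Z**2 + 3*Y**3 - Y**2*Z.


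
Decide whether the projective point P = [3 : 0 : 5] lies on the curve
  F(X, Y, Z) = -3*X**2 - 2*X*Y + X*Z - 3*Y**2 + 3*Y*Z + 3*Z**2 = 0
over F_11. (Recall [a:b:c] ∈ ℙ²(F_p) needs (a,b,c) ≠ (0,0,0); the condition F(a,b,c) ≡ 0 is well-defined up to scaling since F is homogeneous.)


F(3,0,5) ≡ 8 (mod 11); P is NOT on the curve.

Evaluate F(3, 0, 5) term-by-term (mod 11).
  -3*X**2 ↦ -3·9·1·1 = -27
  -2*X*Y ↦ -2·3·0·1 = 0
  X*Z ↦ 1·3·1·5 = 15
  -3*Y**2 ↦ -3·1·0·1 = 0
  3*Y*Z ↦ 3·1·0·5 = 0
  3*Z**2 ↦ 3·1·1·25 = 75
Sum: F(3, 0, 5) = (-27) + (0) + (15) + (0) + (0) + (75) = 63.
Reducing mod 11: 63 ≡ 8 (mod 11).
Since F(a, b, c) ≡ 8 ≠ 0 (mod 11), P does NOT lie on the curve.


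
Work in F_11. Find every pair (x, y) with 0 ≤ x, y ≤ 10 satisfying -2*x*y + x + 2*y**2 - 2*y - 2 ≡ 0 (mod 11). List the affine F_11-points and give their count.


Affine F_11-points: {(0, 4), (0, 8), (2, 0), (2, 3), (3, 5), (3, 10), (8, 2), (8, 7), (9, 1), (9, 9)}; count = 10.

For each of the 121 pairs (x, y) ∈ F_11², evaluate f(x, y) mod 11. Record the zeros.
  x = 0: [0↦9, 1↦9, 2↦2, 3↦10, 4↦0, 5↦5, 6↦3, 7↦5, 8↦0, 9↦10, 10↦2]  zeros at y ∈ {4, 8}
  x = 1: [0↦10, 1↦8, 2↦10, 3↦5, 4↦4, 5↦7, 6↦3, 7↦3, 8↦7, 9↦4, 10↦5]  zeros at y ∈ ∅
  x = 2: [0↦0, 1↦7, 2↦7, 3↦0, 4↦8, 5↦9, 6↦3, 7↦1, 8↦3, 9↦9, 10↦8]  zeros at y ∈ {0, 3}
  x = 3: [0↦1, 1↦6, 2↦4, 3↦6, 4↦1, 5↦0, 6↦3, 7↦10, 8↦10, 9↦3, 10↦0]  zeros at y ∈ {5, 10}
  x = 4: [0↦2, 1↦5, 2↦1, 3↦1, 4↦5, 5↦2, 6↦3, 7↦8, 8↦6, 9↦8, 10↦3]  zeros at y ∈ ∅
  x = 5: [0↦3, 1↦4, 2↦9, 3↦7, 4↦9, 5↦4, 6↦3, 7↦6, 8↦2, 9↦2, 10↦6]  zeros at y ∈ ∅
  x = 6: [0↦4, 1↦3, 2↦6, 3↦2, 4↦2, 5↦6, 6↦3, 7↦4, 8↦9, 9↦7, 10↦9]  zeros at y ∈ ∅
  x = 7: [0↦5, 1↦2, 2↦3, 3↦8, 4↦6, 5↦8, 6↦3, 7↦2, 8↦5, 9↦1, 10↦1]  zeros at y ∈ ∅
  x = 8: [0↦6, 1↦1, 2↦0, 3↦3, 4↦10, 5↦10, 6↦3, 7↦0, 8↦1, 9↦6, 10↦4]  zeros at y ∈ {2, 7}
  x = 9: [0↦7, 1↦0, 2↦8, 3↦9, 4↦3, 5↦1, 6↦3, 7↦9, 8↦8, 9↦0, 10↦7]  zeros at y ∈ {1, 9}
  x = 10: [0↦8, 1↦10, 2↦5, 3↦4, 4↦7, 5↦3, 6↦3, 7↦7, 8↦4, 9↦5, 10↦10]  zeros at y ∈ ∅
Collecting zeros: affine points = {(0, 4), (0, 8), (2, 0), (2, 3), (3, 5), (3, 10), (8, 2), (8, 7), (9, 1), (9, 9)}.
Total count |C(F_11)_aff| = 10.


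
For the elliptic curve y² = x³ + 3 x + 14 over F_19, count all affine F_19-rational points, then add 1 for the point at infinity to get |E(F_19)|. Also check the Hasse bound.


Affine points = {(2, 3), (2, 16), (6, 1), (6, 18), (7, 6), (7, 13), (12, 7), (12, 12), (14, 8), (14, 11), (16, 4), (16, 15), (17, 0)}; affine count = 13; |E(F_19)| = 14.

Discriminant check: Δ ∝ 4a³ + 27b² = 4·3³ + 27·14² = 4·27 + 27·196 ≡ 4 (mod 19). Nonzero ⇒ E is nonsingular.
For each x ∈ F_19, compute rhs = x³ + 3·x + 14 mod 19, then count y ∈ F_19 with y² ≡ rhs.
  x = 0: rhs = 14, matching y values: none (0 points).
  x = 1: rhs = 18, matching y values: none (0 points).
  x = 2: rhs = 9, matching y values: 3, 16 (2 points).
  x = 3: rhs = 12, matching y values: none (0 points).
  x = 4: rhs = 14, matching y values: none (0 points).
  x = 5: rhs = 2, matching y values: none (0 points).
  x = 6: rhs = 1, matching y values: 1, 18 (2 points).
  x = 7: rhs = 17, matching y values: 6, 13 (2 points).
  x = 8: rhs = 18, matching y values: none (0 points).
  x = 9: rhs = 10, matching y values: none (0 points).
  x = 10: rhs = 18, matching y values: none (0 points).
  x = 11: rhs = 10, matching y values: none (0 points).
  x = 12: rhs = 11, matching y values: 7, 12 (2 points).
  x = 13: rhs = 8, matching y values: none (0 points).
  x = 14: rhs = 7, matching y values: 8, 11 (2 points).
  x = 15: rhs = 14, matching y values: none (0 points).
  x = 16: rhs = 16, matching y values: 4, 15 (2 points).
  x = 17: rhs = 0, matching y values: 0 (1 points).
  x = 18: rhs = 10, matching y values: none (0 points).
Total affine count: 13.
Full point count |E(F_19)| = 13 + 1 = 14.
Hasse bound: |14 − (19+1)| = |-6| = 6 ≤ 2√19 ≈ 8.7178 ✓.


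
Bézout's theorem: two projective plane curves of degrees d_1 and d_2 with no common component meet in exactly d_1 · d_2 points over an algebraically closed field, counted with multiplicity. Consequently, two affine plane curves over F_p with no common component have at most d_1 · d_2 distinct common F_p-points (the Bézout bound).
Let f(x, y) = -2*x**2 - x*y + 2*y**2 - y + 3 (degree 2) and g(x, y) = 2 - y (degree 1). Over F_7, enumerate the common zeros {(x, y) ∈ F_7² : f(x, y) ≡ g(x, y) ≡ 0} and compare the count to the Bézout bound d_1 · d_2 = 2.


Common zeros: ∅; count = 0; Bézout bound = 2.

deg(f) = 2, deg(g) = 1, so Bézout bound = 2.
Scan x ∈ F_7. For each x, list the y ∈ F_7 with f(x, y) ≡ 0 and those with g(x, y) ≡ 0 (mod 7); the common zeros in that column are the intersection.
  x = 0: f ≡ 0 at y ∈ ∅; g ≡ 0 at y ∈ {2}; common: ∅.
  x = 1: f ≡ 0 at y ∈ ∅; g ≡ 0 at y ∈ {2}; common: ∅.
  x = 2: f ≡ 0 at y ∈ {6}; g ≡ 0 at y ∈ {2}; common: ∅.
  x = 3: f ≡ 0 at y ∈ ∅; g ≡ 0 at y ∈ {2}; common: ∅.
  x = 4: f ≡ 0 at y ∈ ∅; g ≡ 0 at y ∈ {2}; common: ∅.
  x = 5: f ≡ 0 at y ∈ ∅; g ≡ 0 at y ∈ {2}; common: ∅.
  x = 6: f ≡ 0 at y ∈ ∅; g ≡ 0 at y ∈ {2}; common: ∅.
Collecting: common zeros = ∅, so the count is 0.
Comparison with the Bézout bound: 0 ≤ 2 = deg(f)·deg(g), as expected for curves with no common component (the affine F_7-count falls short of the bound because intersections may lie at infinity, over extension fields, or carry multiplicity).


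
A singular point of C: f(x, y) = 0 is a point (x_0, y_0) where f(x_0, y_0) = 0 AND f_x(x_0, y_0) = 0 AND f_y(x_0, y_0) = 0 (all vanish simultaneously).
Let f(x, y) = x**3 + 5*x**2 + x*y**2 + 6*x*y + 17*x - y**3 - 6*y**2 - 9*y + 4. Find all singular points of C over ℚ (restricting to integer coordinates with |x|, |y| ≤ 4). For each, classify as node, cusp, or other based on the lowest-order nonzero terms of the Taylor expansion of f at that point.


Singular points: {(-2, -3)}; classification: node.

Compute partial derivatives:
  f_x = 3*x**2 + 10*x + y**2 + 6*y + 17.
  f_y = 2*x*y + 6*x - 3*y**2 - 12*y - 9.
Scan x_0 ∈ {−4, ..., 4}. For each x_0, f_y(x_0, y) is a polynomial in y; find its integer roots y ∈ {−4, ..., 4}, then test f_x and f at those candidates.
  x = -4: f_y(-4, y) = -3*y**2 - 20*y - 33; vanishes at y ∈ {-3}. (-4, -3): f_x = 16 ≠ 0.
  x = -3: f_y(-3, y) = -3*y**2 - 18*y - 27; vanishes at y ∈ {-3}. (-3, -3): f_x = 5 ≠ 0.
  x = -2: f_y(-2, y) = -3*y**2 - 16*y - 21; vanishes at y ∈ {-3}. (-2, -3): f_x = 0, f = 0 — SINGULAR.
  x = -1: f_y(-1, y) = -3*y**2 - 14*y - 15; vanishes at y ∈ {-3}. (-1, -3): f_x = 1 ≠ 0.
  x = 0: f_y(0, y) = -3*y**2 - 12*y - 9; vanishes at y ∈ {-3, -1}. (0, -3): f_x = 8 ≠ 0; (0, -1): f_x = 12 ≠ 0.
  x = 1: f_y(1, y) = -3*y**2 - 10*y - 3; vanishes at y ∈ {-3}. (1, -3): f_x = 21 ≠ 0.
  x = 2: f_y(2, y) = -3*y**2 - 8*y + 3; vanishes at y ∈ {-3}. (2, -3): f_x = 40 ≠ 0.
  x = 3: f_y(3, y) = -3*y**2 - 6*y + 9; vanishes at y ∈ {-3, 1}. (3, -3): f_x = 65 ≠ 0; (3, 1): f_x = 81 ≠ 0.
  x = 4: f_y(4, y) = -3*y**2 - 4*y + 15; vanishes at y ∈ {-3}. (4, -3): f_x = 96 ≠ 0.
Only singular point on the grid: (-2, -3).
Classify: substitute x = -2 + u, y = -3 + v and expand: f = u**3 - u**2 + u*v**2 - v**3 + v**2.
No constant or linear terms (consistent with a singular point). Quadratic part: -u**2 + v**2. Cubic part: u**3 + u*v**2 - v**3.
The quadratic part v**2 - u**2 = (v − u)(v + u) splits into two distinct linear factors, so there are two distinct tangent lines y − -3 = ±(x − -2) — this is a node (ordinary double point).
Classification: node.


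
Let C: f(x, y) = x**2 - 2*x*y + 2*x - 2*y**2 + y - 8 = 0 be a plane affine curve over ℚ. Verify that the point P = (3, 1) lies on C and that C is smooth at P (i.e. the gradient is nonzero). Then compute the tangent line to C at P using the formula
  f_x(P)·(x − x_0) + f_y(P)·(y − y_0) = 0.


Tangent line at P: 6*x - 9*y - 9 = 0.

Step 1: f(3, 1) = 0, so P lies on C.
Step 2: partial derivatives
  f_x(x, y) = 2*x - 2*y + 2, f_y(x, y) = -2*x - 4*y + 1.
  f_x(P) = 6, f_y(P) = -9 (gradient nonzero, so P is smooth).
Step 3: tangent line at P: 6·(x − 3) + -9·(y − 1) = 0.
Expanding: 6*x - 9*y - 9 = 0.


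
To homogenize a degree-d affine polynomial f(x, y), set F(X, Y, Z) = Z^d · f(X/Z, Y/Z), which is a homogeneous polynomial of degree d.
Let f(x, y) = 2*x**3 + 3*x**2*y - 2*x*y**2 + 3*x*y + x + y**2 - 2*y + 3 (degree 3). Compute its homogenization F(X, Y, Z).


F(X, Y, Z) = 2*X**3 + 3*X**2*Y - 2*X*Y**2 + 3*X*Y*Z + X*Z**2 + Y**2*Z - 2*Y*Z**2 + 3*Z**3

deg(f) = 3.
Substitute x = X/Z, y = Y/Z into f, then multiply by Z^3.
  monomial 2·x^3·y^0 ↦ 2·X^3·Y^0·Z^0.
  monomial 3·x^2·y^1 ↦ 3·X^2·Y^1·Z^0.
  monomial -2·x^1·y^2 ↦ -2·X^1·Y^2·Z^0.
  monomial 3·x^1·y^1 ↦ 3·X^1·Y^1·Z^1.
  monomial 1·x^1·y^0 ↦ 1·X^1·Y^0·Z^2.
  monomial 1·x^0·y^2 ↦ 1·X^0·Y^2·Z^1.
  monomial -2·x^0·y^1 ↦ -2·X^0·Y^1·Z^2.
  monomial 3·x^0·y^0 ↦ 3·X^0·Y^0·Z^3.
Collecting: F(X, Y, Z) = 2*X**3 + 3*X**2*Y - 2*X*Y**2 + 3*X*Y*Z + X*Z**2 + Y**2*Z - 2*Y*Z**2 + 3*Z**3.


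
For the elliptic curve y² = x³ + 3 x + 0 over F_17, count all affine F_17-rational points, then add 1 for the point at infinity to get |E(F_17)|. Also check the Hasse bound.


Affine points = {(0, 0), (1, 2), (1, 15), (3, 6), (3, 11), (4, 5), (4, 12), (5, 2), (5, 15), (6, 8), (6, 9), (8, 3), (8, 14), (9, 5), (9, 12), (11, 2), (11, 15), (12, 8), (12, 9), (13, 3), (13, 14), (14, 7), (14, 10), (16, 8), (16, 9)}; affine count = 25; |E(F_17)| = 26.

Discriminant check: Δ ∝ 4a³ + 27b² = 4·3³ + 27·0² = 4·27 + 27·0 ≡ 6 (mod 17). Nonzero ⇒ E is nonsingular.
For each x ∈ F_17, compute rhs = x³ + 3·x + 0 mod 17, then count y ∈ F_17 with y² ≡ rhs.
  x = 0: rhs = 0, matching y values: 0 (1 points).
  x = 1: rhs = 4, matching y values: 2, 15 (2 points).
  x = 2: rhs = 14, matching y values: none (0 points).
  x = 3: rhs = 2, matching y values: 6, 11 (2 points).
  x = 4: rhs = 8, matching y values: 5, 12 (2 points).
  x = 5: rhs = 4, matching y values: 2, 15 (2 points).
  x = 6: rhs = 13, matching y values: 8, 9 (2 points).
  x = 7: rhs = 7, matching y values: none (0 points).
  x = 8: rhs = 9, matching y values: 3, 14 (2 points).
  x = 9: rhs = 8, matching y values: 5, 12 (2 points).
  x = 10: rhs = 10, matching y values: none (0 points).
  x = 11: rhs = 4, matching y values: 2, 15 (2 points).
  x = 12: rhs = 13, matching y values: 8, 9 (2 points).
  x = 13: rhs = 9, matching y values: 3, 14 (2 points).
  x = 14: rhs = 15, matching y values: 7, 10 (2 points).
  x = 15: rhs = 3, matching y values: none (0 points).
  x = 16: rhs = 13, matching y values: 8, 9 (2 points).
Total affine count: 25.
Full point count |E(F_17)| = 25 + 1 = 26.
Hasse bound: |26 − (17+1)| = |8| = 8 ≤ 2√17 ≈ 8.2462 ✓.


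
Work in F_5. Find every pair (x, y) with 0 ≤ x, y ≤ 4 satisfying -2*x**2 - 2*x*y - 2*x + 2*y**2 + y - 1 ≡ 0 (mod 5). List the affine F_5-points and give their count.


Affine F_5-points: {(0, 3), (0, 4), (1, 0), (1, 3), (3, 0)}; count = 5.

For each of the 25 pairs (x, y) ∈ F_5², evaluate f(x, y) mod 5. Record the zeros.
  x = 0: [0↦4, 1↦2, 2↦4, 3↦0, 4↦0]  zeros at y ∈ {3, 4}
  x = 1: [0↦0, 1↦1, 2↦1, 3↦0, 4↦3]  zeros at y ∈ {0, 3}
  x = 2: [0↦2, 1↦1, 2↦4, 3↦1, 4↦2]  zeros at y ∈ ∅
  x = 3: [0↦0, 1↦2, 2↦3, 3↦3, 4↦2]  zeros at y ∈ {0}
  x = 4: [0↦4, 1↦4, 2↦3, 3↦1, 4↦3]  zeros at y ∈ ∅
Collecting zeros: affine points = {(0, 3), (0, 4), (1, 0), (1, 3), (3, 0)}.
Total count |C(F_5)_aff| = 5.


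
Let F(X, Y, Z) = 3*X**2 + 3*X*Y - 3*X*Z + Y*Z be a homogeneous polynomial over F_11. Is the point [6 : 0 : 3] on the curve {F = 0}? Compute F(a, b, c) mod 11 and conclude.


F(6,0,3) ≡ 10 (mod 11); P is NOT on the curve.

Evaluate F(6, 0, 3) term-by-term (mod 11).
  3*X**2 ↦ 3·36·1·1 = 108
  3*X*Y ↦ 3·6·0·1 = 0
  -3*X*Z ↦ -3·6·1·3 = -54
  Y*Z ↦ 1·1·0·3 = 0
Sum: F(6, 0, 3) = (108) + (0) + (-54) + (0) = 54.
Reducing mod 11: 54 ≡ 10 (mod 11).
Since F(a, b, c) ≡ 10 ≠ 0 (mod 11), P does NOT lie on the curve.


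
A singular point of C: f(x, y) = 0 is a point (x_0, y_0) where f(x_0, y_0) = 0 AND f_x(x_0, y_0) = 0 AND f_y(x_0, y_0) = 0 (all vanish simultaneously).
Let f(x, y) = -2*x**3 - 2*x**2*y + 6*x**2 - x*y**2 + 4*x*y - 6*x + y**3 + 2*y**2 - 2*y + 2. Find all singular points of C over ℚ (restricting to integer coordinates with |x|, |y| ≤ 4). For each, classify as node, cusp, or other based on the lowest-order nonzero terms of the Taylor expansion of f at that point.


Singular points: {(1, 0)}; classification: cusp.

Compute partial derivatives:
  f_x = -6*x**2 - 4*x*y + 12*x - y**2 + 4*y - 6.
  f_y = -2*x**2 - 2*x*y + 4*x + 3*y**2 + 4*y - 2.
Scan x_0 ∈ {−4, ..., 4}. For each x_0, f_y(x_0, y) is a polynomial in y; find its integer roots y ∈ {−4, ..., 4}, then test f_x and f at those candidates.
  x = -4: f_y(-4, y) = 3*y**2 + 12*y - 50; no integer root y with |y| ≤ 4.
  x = -3: f_y(-3, y) = 3*y**2 + 10*y - 32; vanishes at y ∈ {2}. (-3, 2): f_x = -68 ≠ 0.
  x = -2: f_y(-2, y) = 3*y**2 + 8*y - 18; no integer root y with |y| ≤ 4.
  x = -1: f_y(-1, y) = 3*y**2 + 6*y - 8; no integer root y with |y| ≤ 4.
  x = 0: f_y(0, y) = 3*y**2 + 4*y - 2; no integer root y with |y| ≤ 4.
  x = 1: f_y(1, y) = 3*y**2 + 2*y; vanishes at y ∈ {0}. (1, 0): f_x = 0, f = 0 — SINGULAR.
  x = 2: f_y(2, y) = 3*y**2 - 2; no integer root y with |y| ≤ 4.
  x = 3: f_y(3, y) = 3*y**2 - 2*y - 8; vanishes at y ∈ {2}. (3, 2): f_x = -44 ≠ 0.
  x = 4: f_y(4, y) = 3*y**2 - 4*y - 18; no integer root y with |y| ≤ 4.
Only singular point on the grid: (1, 0).
Classify: substitute x = 1 + u, y = 0 + v and expand: f = -2*u**3 - 2*u**2*v - u*v**2 + v**3 + v**2.
No constant or linear terms (consistent with a singular point). Quadratic part: v**2. Cubic part: -2*u**3 - 2*u**2*v - u*v**2 + v**3.
The quadratic part v**2 is a perfect square, so there is a single (double) tangent line v = 0, i.e. y = 0. Restricting the cubic part to that line (v = 0) leaves -2*u**3 ≠ 0, so f is not divisible by v and the branch is v² ≈ 2*u**3 to lowest order — this is a cusp.
Classification: cusp.


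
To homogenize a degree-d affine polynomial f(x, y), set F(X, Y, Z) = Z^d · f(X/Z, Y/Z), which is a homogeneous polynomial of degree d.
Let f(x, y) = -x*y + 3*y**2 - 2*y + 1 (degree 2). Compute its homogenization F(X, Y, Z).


F(X, Y, Z) = -X*Y + 3*Y**2 - 2*Y*Z + Z**2

deg(f) = 2.
Substitute x = X/Z, y = Y/Z into f, then multiply by Z^2.
  monomial -1·x^1·y^1 ↦ -1·X^1·Y^1·Z^0.
  monomial 3·x^0·y^2 ↦ 3·X^0·Y^2·Z^0.
  monomial -2·x^0·y^1 ↦ -2·X^0·Y^1·Z^1.
  monomial 1·x^0·y^0 ↦ 1·X^0·Y^0·Z^2.
Collecting: F(X, Y, Z) = -X*Y + 3*Y**2 - 2*Y*Z + Z**2.


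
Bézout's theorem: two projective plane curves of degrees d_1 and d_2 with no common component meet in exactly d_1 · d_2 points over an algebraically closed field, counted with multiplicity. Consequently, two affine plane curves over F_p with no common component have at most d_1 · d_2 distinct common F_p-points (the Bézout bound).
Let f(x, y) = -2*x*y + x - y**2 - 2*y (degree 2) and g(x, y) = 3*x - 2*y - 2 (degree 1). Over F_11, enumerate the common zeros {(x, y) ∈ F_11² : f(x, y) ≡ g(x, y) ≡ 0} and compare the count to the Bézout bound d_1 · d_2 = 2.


Common zeros: ∅; count = 0; Bézout bound = 2.

deg(f) = 2, deg(g) = 1, so Bézout bound = 2.
Scan x ∈ F_11. For each x, list the y ∈ F_11 with f(x, y) ≡ 0 and those with g(x, y) ≡ 0 (mod 11); the common zeros in that column are the intersection.
  x = 0: f ≡ 0 at y ∈ {0, 9}; g ≡ 0 at y ∈ {10}; common: ∅.
  x = 1: f ≡ 0 at y ∈ {2, 5}; g ≡ 0 at y ∈ {6}; common: ∅.
  x = 2: f ≡ 0 at y ∈ {8}; g ≡ 0 at y ∈ {2}; common: ∅.
  x = 3: f ≡ 0 at y ∈ ∅; g ≡ 0 at y ∈ {9}; common: ∅.
  x = 4: f ≡ 0 at y ∈ ∅; g ≡ 0 at y ∈ {5}; common: ∅.
  x = 5: f ≡ 0 at y ∈ ∅; g ≡ 0 at y ∈ {1}; common: ∅.
  x = 6: f ≡ 0 at y ∈ {4}; g ≡ 0 at y ∈ {8}; common: ∅.
  x = 7: f ≡ 0 at y ∈ {7, 10}; g ≡ 0 at y ∈ {4}; common: ∅.
  x = 8: f ≡ 0 at y ∈ {1, 3}; g ≡ 0 at y ∈ {0}; common: ∅.
  x = 9: f ≡ 0 at y ∈ ∅; g ≡ 0 at y ∈ {7}; common: ∅.
  x = 10: f ≡ 0 at y ∈ ∅; g ≡ 0 at y ∈ {3}; common: ∅.
Collecting: common zeros = ∅, so the count is 0.
Comparison with the Bézout bound: 0 ≤ 2 = deg(f)·deg(g), as expected for curves with no common component (the affine F_11-count falls short of the bound because intersections may lie at infinity, over extension fields, or carry multiplicity).


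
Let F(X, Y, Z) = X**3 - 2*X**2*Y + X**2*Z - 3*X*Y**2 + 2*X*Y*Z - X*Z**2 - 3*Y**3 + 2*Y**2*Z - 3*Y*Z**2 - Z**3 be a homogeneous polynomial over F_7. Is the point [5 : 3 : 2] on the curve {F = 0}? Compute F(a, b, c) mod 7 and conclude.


F(5,3,2) ≡ 2 (mod 7); P is NOT on the curve.

Evaluate F(5, 3, 2) term-by-term (mod 7).
  X**3 ↦ 1·125·1·1 = 125
  -2*X**2*Y ↦ -2·25·3·1 = -150
  X**2*Z ↦ 1·25·1·2 = 50
  -3*X*Y**2 ↦ -3·5·9·1 = -135
  2*X*Y*Z ↦ 2·5·3·2 = 60
  -X*Z**2 ↦ -1·5·1·4 = -20
  -3*Y**3 ↦ -3·1·27·1 = -81
  2*Y**2*Z ↦ 2·1·9·2 = 36
  -3*Y*Z**2 ↦ -3·1·3·4 = -36
  -Z**3 ↦ -1·1·1·8 = -8
Sum: F(5, 3, 2) = (125) + (-150) + (50) + (-135) + (60) + (-20) + (-81) + (36) + (-36) + (-8) = -159.
Reducing mod 7: -159 ≡ 2 (mod 7).
Since F(a, b, c) ≡ 2 ≠ 0 (mod 7), P does NOT lie on the curve.


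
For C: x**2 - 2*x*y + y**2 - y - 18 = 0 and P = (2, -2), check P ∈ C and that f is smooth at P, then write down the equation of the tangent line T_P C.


Tangent line at P: 8*x - 9*y - 34 = 0.

Step 1: f(2, -2) = 0, so P lies on C.
Step 2: partial derivatives
  f_x(x, y) = 2*x - 2*y, f_y(x, y) = -2*x + 2*y - 1.
  f_x(P) = 8, f_y(P) = -9 (gradient nonzero, so P is smooth).
Step 3: tangent line at P: 8·(x − 2) + -9·(y − -2) = 0.
Expanding: 8*x - 9*y - 34 = 0.


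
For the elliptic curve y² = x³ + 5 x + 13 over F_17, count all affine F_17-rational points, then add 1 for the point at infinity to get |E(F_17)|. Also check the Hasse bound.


Affine points = {(0, 8), (0, 9), (1, 6), (1, 11), (3, 2), (3, 15), (6, 2), (6, 15), (7, 0), (8, 2), (8, 15), (10, 3), (10, 14), (12, 4), (12, 13)}; affine count = 15; |E(F_17)| = 16.

Discriminant check: Δ ∝ 4a³ + 27b² = 4·5³ + 27·13² = 4·125 + 27·169 ≡ 14 (mod 17). Nonzero ⇒ E is nonsingular.
For each x ∈ F_17, compute rhs = x³ + 5·x + 13 mod 17, then count y ∈ F_17 with y² ≡ rhs.
  x = 0: rhs = 13, matching y values: 8, 9 (2 points).
  x = 1: rhs = 2, matching y values: 6, 11 (2 points).
  x = 2: rhs = 14, matching y values: none (0 points).
  x = 3: rhs = 4, matching y values: 2, 15 (2 points).
  x = 4: rhs = 12, matching y values: none (0 points).
  x = 5: rhs = 10, matching y values: none (0 points).
  x = 6: rhs = 4, matching y values: 2, 15 (2 points).
  x = 7: rhs = 0, matching y values: 0 (1 points).
  x = 8: rhs = 4, matching y values: 2, 15 (2 points).
  x = 9: rhs = 5, matching y values: none (0 points).
  x = 10: rhs = 9, matching y values: 3, 14 (2 points).
  x = 11: rhs = 5, matching y values: none (0 points).
  x = 12: rhs = 16, matching y values: 4, 13 (2 points).
  x = 13: rhs = 14, matching y values: none (0 points).
  x = 14: rhs = 5, matching y values: none (0 points).
  x = 15: rhs = 12, matching y values: none (0 points).
  x = 16: rhs = 7, matching y values: none (0 points).
Total affine count: 15.
Full point count |E(F_17)| = 15 + 1 = 16.
Hasse bound: |16 − (17+1)| = |-2| = 2 ≤ 2√17 ≈ 8.2462 ✓.


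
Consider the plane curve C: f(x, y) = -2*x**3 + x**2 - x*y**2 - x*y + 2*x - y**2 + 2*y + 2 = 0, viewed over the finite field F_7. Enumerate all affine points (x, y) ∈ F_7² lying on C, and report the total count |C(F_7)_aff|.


Affine F_7-points: {(1, 5), (1, 6), (3, 1), (3, 4), (4, 2), (4, 6), (5, 5), (6, 6)}; count = 8.

For each of the 49 pairs (x, y) ∈ F_7², evaluate f(x, y) mod 7. Record the zeros.
  x = 0: [0↦2, 1↦3, 2↦2, 3↦6, 4↦1, 5↦1, 6↦6]  zeros at y ∈ ∅
  x = 1: [0↦3, 1↦2, 2↦4, 3↦2, 4↦3, 5↦0, 6↦0]  zeros at y ∈ {5, 6}
  x = 2: [0↦1, 1↦5, 2↦3, 3↦2, 4↦2, 5↦3, 6↦5]  zeros at y ∈ ∅
  x = 3: [0↦5, 1↦0, 2↦1, 3↦1, 4↦0, 5↦5, 6↦2]  zeros at y ∈ {1, 4}
  x = 4: [0↦3, 1↦3, 2↦0, 3↦1, 4↦6, 5↦1, 6↦0]  zeros at y ∈ {2, 6}
  x = 5: [0↦4, 1↦2, 2↦2, 3↦4, 4↦1, 5↦0, 6↦1]  zeros at y ∈ {5}
  x = 6: [0↦3, 1↦6, 2↦2, 3↦5, 4↦1, 5↦4, 6↦0]  zeros at y ∈ {6}
Collecting zeros: affine points = {(1, 5), (1, 6), (3, 1), (3, 4), (4, 2), (4, 6), (5, 5), (6, 6)}.
Total count |C(F_7)_aff| = 8.


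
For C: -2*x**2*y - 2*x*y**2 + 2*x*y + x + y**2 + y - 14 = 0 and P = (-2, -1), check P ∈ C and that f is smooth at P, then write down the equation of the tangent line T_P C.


Tangent line at P: -11*x - 21*y - 43 = 0.

Step 1: f(-2, -1) = 0, so P lies on C.
Step 2: partial derivatives
  f_x(x, y) = -4*x*y - 2*y**2 + 2*y + 1, f_y(x, y) = -2*x**2 - 4*x*y + 2*x + 2*y + 1.
  f_x(P) = -11, f_y(P) = -21 (gradient nonzero, so P is smooth).
Step 3: tangent line at P: -11·(x − -2) + -21·(y − -1) = 0.
Expanding: -11*x - 21*y - 43 = 0.


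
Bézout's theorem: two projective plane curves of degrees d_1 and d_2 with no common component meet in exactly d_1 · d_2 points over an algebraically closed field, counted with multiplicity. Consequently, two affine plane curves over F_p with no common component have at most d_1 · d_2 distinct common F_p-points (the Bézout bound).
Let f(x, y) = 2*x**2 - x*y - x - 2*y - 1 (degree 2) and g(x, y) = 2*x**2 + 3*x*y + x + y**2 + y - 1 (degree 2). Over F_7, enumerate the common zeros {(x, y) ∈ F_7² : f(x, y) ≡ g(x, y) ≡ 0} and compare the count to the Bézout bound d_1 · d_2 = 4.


Common zeros: {(4, 1), (6, 2)}; count = 2; Bézout bound = 4.

deg(f) = 2, deg(g) = 2, so Bézout bound = 4.
Scan x ∈ F_7. For each x, list the y ∈ F_7 with f(x, y) ≡ 0 and those with g(x, y) ≡ 0 (mod 7); the common zeros in that column are the intersection.
  x = 0: f ≡ 0 at y ∈ {3}; g ≡ 0 at y ∈ ∅; common: ∅.
  x = 1: f ≡ 0 at y ∈ {0}; g ≡ 0 at y ∈ {1, 2}; common: ∅.
  x = 2: f ≡ 0 at y ∈ {3}; g ≡ 0 at y ∈ ∅; common: ∅.
  x = 3: f ≡ 0 at y ∈ {0}; g ≡ 0 at y ∈ ∅; common: ∅.
  x = 4: f ≡ 0 at y ∈ {1}; g ≡ 0 at y ∈ {0, 1}; common: {1}.
  x = 5: f ≡ 0 at y ∈ ∅; g ≡ 0 at y ∈ ∅; common: ∅.
  x = 6: f ≡ 0 at y ∈ {2}; g ≡ 0 at y ∈ {0, 2}; common: {2}.
Collecting: common zeros = {(4, 1), (6, 2)}, so the count is 2.
Comparison with the Bézout bound: 2 ≤ 4 = deg(f)·deg(g), as expected for curves with no common component (the affine F_7-count falls short of the bound because intersections may lie at infinity, over extension fields, or carry multiplicity).
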